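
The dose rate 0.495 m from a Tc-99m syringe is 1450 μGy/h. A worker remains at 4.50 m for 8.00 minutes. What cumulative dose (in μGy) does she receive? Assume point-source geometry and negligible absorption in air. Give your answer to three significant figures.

Since intensity falls as 1/r², rate at 4.50 m:
(0.495/4.50)² = 0.01210, so 1450 × 0.01210 = 17.54 μGy/h.
Dose = rate × time = 17.54 μGy/h × 0.1333 h = 2.338 μGy.

2.34 μGy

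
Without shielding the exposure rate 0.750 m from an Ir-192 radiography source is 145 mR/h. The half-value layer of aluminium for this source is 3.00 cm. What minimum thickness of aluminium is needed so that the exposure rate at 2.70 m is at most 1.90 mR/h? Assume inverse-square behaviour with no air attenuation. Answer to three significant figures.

7.67 cm

At 2.70 m, distance alone gives (0.750/2.70)² = 0.07716, so 145 × 0.07716 = 11.19 mR/h.
Further attenuation needed: 11.19/1.90 = 5.889.
n = log₂(5.889) = 2.558 half-value layers.
Thickness = 2.558 × 3.00 cm = 7.674 cm.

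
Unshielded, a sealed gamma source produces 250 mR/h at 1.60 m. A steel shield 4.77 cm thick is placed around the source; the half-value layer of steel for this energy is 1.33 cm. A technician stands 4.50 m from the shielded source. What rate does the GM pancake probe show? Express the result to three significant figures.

Distance alone: (1.60/4.50)² = 0.1264, so 250 × 0.1264 = 31.60 mR/h.
Shield: 4.77/1.33 = 3.586 half-value layers → attenuation 2^(−3.586) = 0.08327.
Combined: 31.60 × 0.08327 = 2.631 mR/h.

2.63 mR/h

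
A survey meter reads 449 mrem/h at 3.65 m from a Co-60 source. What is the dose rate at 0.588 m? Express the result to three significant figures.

Since intensity falls as 1/r², the rate at 0.588 m is
(3.65/0.588)² = 38.53, so 449 × 38.53 = 17300 mrem/h.

17300 mrem/h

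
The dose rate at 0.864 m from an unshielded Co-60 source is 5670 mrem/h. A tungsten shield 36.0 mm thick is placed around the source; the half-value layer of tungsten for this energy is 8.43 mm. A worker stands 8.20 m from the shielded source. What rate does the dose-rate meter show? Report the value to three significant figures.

3.26 mrem/h

Distance alone: 5670 × (0.864/8.20)² = 5670 × 0.01110 = 62.94 mrem/h.
Shield: 36.0/8.43 = 4.270 half-value layers → attenuation 2^(−4.270) = 0.05183.
Combined: 62.94 × 0.05183 = 3.262 mrem/h.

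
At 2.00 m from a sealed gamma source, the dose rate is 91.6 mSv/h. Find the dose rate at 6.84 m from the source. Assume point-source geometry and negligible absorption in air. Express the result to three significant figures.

7.83 mSv/h

Intensity scales as (d₁/d₂)², so the rate at 6.84 m is
(2.00/6.84)² = 0.08550, so 91.6 × 0.08550 = 7.832 mSv/h.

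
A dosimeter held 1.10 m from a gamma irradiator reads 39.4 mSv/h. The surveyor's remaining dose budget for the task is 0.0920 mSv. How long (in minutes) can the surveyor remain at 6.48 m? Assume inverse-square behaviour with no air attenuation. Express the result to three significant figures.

4.86 min

Using I₁d₁² = I₂d₂², rate at 6.48 m:
(1.10/6.48)² = 0.02882, so 39.4 × 0.02882 = 1.136 mSv/h.
Stay time = 0.0920 mSv ÷ 1.136 mSv/h = 0.08099 h = 4.859 min.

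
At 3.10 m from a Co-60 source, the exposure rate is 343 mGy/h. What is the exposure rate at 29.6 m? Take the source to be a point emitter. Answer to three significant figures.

3.76 mGy/h

Intensity scales as (d₁/d₂)², so the rate at 29.6 m is
(3.10/29.6)² = 0.01097, so 343 × 0.01097 = 3.763 mGy/h.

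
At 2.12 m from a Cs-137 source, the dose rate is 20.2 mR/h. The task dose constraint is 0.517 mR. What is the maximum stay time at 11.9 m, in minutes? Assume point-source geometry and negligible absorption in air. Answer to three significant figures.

Applying the 1/r² law, rate at 11.9 m:
20.2 × (2.12/11.9)² = 20.2 × 0.03174 = 0.6411 mR/h.
Stay time = 0.517 mR ÷ 0.6411 mR/h = 0.8064 h = 48.38 min.

48.4 min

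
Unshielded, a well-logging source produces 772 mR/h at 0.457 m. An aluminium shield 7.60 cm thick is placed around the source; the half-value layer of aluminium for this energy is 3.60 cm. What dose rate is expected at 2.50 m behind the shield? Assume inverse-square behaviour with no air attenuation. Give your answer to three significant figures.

Distance alone: (0.457/2.50)² = 0.03342, so 772 × 0.03342 = 25.80 mR/h.
Shield: 7.60/3.60 = 2.111 half-value layers → attenuation 2^(−2.111) = 0.2315.
Combined: 25.80 × 0.2315 = 5.973 mR/h.

5.97 mR/h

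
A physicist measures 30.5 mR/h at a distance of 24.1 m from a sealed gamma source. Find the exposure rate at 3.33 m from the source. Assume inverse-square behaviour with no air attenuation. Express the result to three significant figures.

1600 mR/h

Applying the 1/r² law, the rate at 3.33 m is
30.5 × (24.1/3.33)² = 30.5 × 52.38 = 1598 mR/h.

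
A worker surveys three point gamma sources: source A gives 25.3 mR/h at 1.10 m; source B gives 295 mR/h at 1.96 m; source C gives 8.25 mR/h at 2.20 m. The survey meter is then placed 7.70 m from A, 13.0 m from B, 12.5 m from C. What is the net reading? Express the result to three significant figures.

By superposition, sum each source's inverse-square contribution:
A: 25.3 × (1.10/7.70)² = 0.5163 mR/h
B: 295 × (1.96/13.0)² = 6.706 mR/h
C: 8.25 × (2.20/12.5)² = 0.2556 mR/h
Total = 0.5163 + 6.706 + 0.2556 = 7.478 mR/h.

7.48 mR/h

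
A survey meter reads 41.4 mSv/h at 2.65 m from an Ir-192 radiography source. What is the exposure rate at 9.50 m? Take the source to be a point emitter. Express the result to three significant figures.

3.22 mSv/h

Applying the 1/r² law, the rate at 9.50 m is
(2.65/9.50)² = 0.07781, so 41.4 × 0.07781 = 3.221 mSv/h.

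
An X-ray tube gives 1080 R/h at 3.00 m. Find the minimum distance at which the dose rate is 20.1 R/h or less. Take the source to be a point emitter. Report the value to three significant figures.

22.0 m

Applying the 1/r² law, d₂ = d₁·√(I₁/I₂).
I₁/I₂ = 1080/20.1 = 53.73, so d₂ = 3.00 × √53.73 = 21.99 m.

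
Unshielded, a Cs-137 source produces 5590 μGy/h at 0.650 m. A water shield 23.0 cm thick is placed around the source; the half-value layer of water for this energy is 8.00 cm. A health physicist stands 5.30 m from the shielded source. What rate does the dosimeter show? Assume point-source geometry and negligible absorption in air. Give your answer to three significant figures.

11.5 μGy/h

Distance alone: 5590 × (0.650/5.30)² = 5590 × 0.01504 = 84.07 μGy/h.
Shield: 23.0/8.00 = 2.875 half-value layers → attenuation 2^(−2.875) = 0.1363.
Combined: 84.07 × 0.1363 = 11.46 μGy/h.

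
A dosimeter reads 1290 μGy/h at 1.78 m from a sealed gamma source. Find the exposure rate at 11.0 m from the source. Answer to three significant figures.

Using I₁d₁² = I₂d₂², the rate at 11.0 m is
(1.78/11.0)² = 0.02619, so 1290 × 0.02619 = 33.79 μGy/h.

33.8 μGy/h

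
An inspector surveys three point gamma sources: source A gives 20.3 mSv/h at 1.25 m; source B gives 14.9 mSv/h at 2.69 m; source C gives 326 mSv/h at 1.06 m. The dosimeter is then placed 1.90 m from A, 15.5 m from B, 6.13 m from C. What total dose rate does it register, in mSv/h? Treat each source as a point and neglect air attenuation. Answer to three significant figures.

19.0 mSv/h

Each source contributes Iᵢ·(dᵢ/rᵢ)²; contributions add.
A: 20.3 × (1.25/1.90)² = 8.786 mSv/h
B: 14.9 × (2.69/15.5)² = 0.4488 mSv/h
C: 326 × (1.06/6.13)² = 9.748 mSv/h
Total = 8.786 + 0.4488 + 9.748 = 18.98 mSv/h.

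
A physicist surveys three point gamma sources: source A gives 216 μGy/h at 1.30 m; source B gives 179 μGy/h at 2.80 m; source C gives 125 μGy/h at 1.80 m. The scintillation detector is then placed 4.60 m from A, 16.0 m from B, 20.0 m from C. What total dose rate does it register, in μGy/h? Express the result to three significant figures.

By superposition, sum each source's inverse-square contribution:
A: 216 × (1.30/4.60)² = 17.25 μGy/h
B: 179 × (2.80/16.0)² = 5.482 μGy/h
C: 125 × (1.80/20.0)² = 1.012 μGy/h
Total = 17.25 + 5.482 + 1.012 = 23.74 μGy/h.

23.7 μGy/h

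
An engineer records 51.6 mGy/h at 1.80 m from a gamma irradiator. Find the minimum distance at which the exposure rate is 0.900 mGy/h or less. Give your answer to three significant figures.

13.6 m

Using I₁d₁² = I₂d₂², d₂ = d₁·√(I₁/I₂).
I₁/I₂ = 51.6/0.900 = 57.33, so d₂ = 1.80 × √57.33 = 13.63 m.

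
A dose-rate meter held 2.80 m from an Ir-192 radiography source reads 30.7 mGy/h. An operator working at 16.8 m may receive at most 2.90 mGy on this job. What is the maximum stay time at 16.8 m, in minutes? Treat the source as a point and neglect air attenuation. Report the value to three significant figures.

Since intensity falls as 1/r², rate at 16.8 m:
30.7 × (2.80/16.8)² = 30.7 × 0.02778 = 0.8528 mGy/h.
Stay time = 2.90 mGy ÷ 0.8528 mGy/h = 3.401 h = 204.1 min.

204 min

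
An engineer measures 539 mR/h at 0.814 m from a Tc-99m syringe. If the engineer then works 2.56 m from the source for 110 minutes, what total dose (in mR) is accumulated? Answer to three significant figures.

Applying the 1/r² law, rate at 2.56 m:
539 × (0.814/2.56)² = 539 × 0.1011 = 54.49 mR/h.
Dose = rate × time = 54.49 mR/h × 1.833 h = 99.88 mR.

99.9 mR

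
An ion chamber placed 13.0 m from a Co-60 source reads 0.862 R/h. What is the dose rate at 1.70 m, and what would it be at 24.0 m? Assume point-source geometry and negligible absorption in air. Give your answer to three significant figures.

Applying the 1/r² law,
At 1.70 m: (13.0/1.70)² = 58.48, so 0.862 × 58.48 = 50.41 R/h
At 24.0 m: 50.41 × (1.70/24.0)² = 50.41 × 0.005017 = 0.2529 R/h.

50.4 R/h; 0.253 R/h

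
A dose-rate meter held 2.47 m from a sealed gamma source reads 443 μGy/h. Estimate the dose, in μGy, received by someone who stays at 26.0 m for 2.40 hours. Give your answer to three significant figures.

9.60 μGy

By the inverse-square law, rate at 26.0 m:
443 × (2.47/26.0)² = 443 × 0.009025 = 3.998 μGy/h.
Dose = rate × time = 3.998 μGy/h × 2.400 h = 9.595 μGy.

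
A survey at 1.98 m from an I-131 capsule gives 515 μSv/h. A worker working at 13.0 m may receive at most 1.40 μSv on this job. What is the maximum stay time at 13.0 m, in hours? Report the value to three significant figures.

0.117 h

Intensity scales as (d₁/d₂)², so rate at 13.0 m:
(1.98/13.0)² = 0.02320, so 515 × 0.02320 = 11.95 μSv/h.
Stay time = 1.40 μSv ÷ 11.95 μSv/h = 0.1172 h.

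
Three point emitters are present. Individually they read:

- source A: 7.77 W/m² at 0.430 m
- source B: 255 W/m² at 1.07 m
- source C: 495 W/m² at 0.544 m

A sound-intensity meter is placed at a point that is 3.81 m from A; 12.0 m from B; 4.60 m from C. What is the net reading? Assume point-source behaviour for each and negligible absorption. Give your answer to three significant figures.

Each source contributes Iᵢ·(dᵢ/rᵢ)²; contributions add.
A: 7.77 × (0.430/3.81)² = 0.09897 W/m²
B: 255 × (1.07/12.0)² = 2.027 W/m²
C: 495 × (0.544/4.60)² = 6.923 W/m²
Total = 0.09897 + 2.027 + 6.923 = 9.049 W/m².

9.05 W/m²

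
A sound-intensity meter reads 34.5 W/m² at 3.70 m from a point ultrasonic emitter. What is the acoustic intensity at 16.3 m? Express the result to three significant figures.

1.78 W/m²

Applying the 1/r² law, the rate at 16.3 m is
34.5 × (3.70/16.3)² = 34.5 × 0.05153 = 1.778 W/m².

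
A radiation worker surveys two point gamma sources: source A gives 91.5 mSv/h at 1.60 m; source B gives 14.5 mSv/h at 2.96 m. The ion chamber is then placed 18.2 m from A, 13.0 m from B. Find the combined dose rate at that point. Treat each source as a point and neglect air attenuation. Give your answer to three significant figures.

By superposition, sum each source's inverse-square contribution:
A: 91.5 × (1.60/18.2)² = 0.7072 mSv/h
B: 14.5 × (2.96/13.0)² = 0.7517 mSv/h
Total = 0.7072 + 0.7517 = 1.459 mSv/h.

1.46 mSv/h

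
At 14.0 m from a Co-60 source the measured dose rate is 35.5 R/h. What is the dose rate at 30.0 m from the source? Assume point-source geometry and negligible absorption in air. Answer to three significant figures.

7.73 R/h

Since intensity falls as 1/r², scaling from 14.0 m to 30.0 m:
(14.0/30.0)² = 0.2178, so 35.5 × 0.2178 = 7.732 R/h.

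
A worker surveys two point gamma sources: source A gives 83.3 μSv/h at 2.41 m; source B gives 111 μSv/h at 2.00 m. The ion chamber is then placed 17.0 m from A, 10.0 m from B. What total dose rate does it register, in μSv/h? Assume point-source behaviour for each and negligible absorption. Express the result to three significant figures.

Each source contributes Iᵢ·(dᵢ/rᵢ)²; contributions add.
A: 83.3 × (2.41/17.0)² = 1.674 μSv/h
B: 111 × (2.00/10.0)² = 4.440 μSv/h
Total = 1.674 + 4.440 = 6.114 μSv/h.

6.11 μSv/h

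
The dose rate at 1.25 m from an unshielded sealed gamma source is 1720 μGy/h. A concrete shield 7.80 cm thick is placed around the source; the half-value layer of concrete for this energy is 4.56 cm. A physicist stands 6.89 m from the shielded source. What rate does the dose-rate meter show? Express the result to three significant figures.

17.3 μGy/h

Distance alone: (1.25/6.89)² = 0.03291, so 1720 × 0.03291 = 56.61 μGy/h.
Shield: 7.80/4.56 = 1.711 half-value layers → attenuation 2^(−1.711) = 0.3054.
Combined: 56.61 × 0.3054 = 17.29 μGy/h.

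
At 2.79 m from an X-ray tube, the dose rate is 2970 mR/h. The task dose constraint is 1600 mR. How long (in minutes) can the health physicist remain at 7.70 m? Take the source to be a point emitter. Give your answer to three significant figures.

Since intensity falls as 1/r², rate at 7.70 m:
(2.79/7.70)² = 0.1313, so 2970 × 0.1313 = 390.0 mR/h.
Stay time = 1600 mR ÷ 390.0 mR/h = 4.103 h = 246.2 min.

246 min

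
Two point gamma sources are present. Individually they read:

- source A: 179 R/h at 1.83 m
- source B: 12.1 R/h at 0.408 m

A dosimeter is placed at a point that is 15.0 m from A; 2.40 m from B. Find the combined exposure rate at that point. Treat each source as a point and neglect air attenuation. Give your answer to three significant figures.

3.01 R/h

Each source contributes Iᵢ·(dᵢ/rᵢ)²; contributions add.
A: 179 × (1.83/15.0)² = 2.664 R/h
B: 12.1 × (0.408/2.40)² = 0.3497 R/h
Total = 2.664 + 0.3497 = 3.014 R/h.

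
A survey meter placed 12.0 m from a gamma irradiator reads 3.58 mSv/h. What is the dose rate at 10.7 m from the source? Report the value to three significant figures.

4.50 mSv/h

Since intensity falls as 1/r², scaling from 12.0 m to 10.7 m:
3.58 × (12.0/10.7)² = 3.58 × 1.258 = 4.504 mSv/h.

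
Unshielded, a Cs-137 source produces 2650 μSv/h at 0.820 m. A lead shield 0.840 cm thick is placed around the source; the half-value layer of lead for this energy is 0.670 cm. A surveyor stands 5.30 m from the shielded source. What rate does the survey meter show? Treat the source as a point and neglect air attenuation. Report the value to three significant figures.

Distance alone: 2650 × (0.820/5.30)² = 2650 × 0.02394 = 63.44 μSv/h.
Shield: 0.840/0.670 = 1.254 half-value layers → attenuation 2^(−1.254) = 0.4193.
Combined: 63.44 × 0.4193 = 26.60 μSv/h.

26.6 μSv/h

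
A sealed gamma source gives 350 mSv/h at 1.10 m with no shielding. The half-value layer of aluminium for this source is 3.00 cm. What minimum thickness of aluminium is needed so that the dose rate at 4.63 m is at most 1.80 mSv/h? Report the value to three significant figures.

At 4.63 m, distance alone gives 350 × (1.10/4.63)² = 350 × 0.05644 = 19.75 mSv/h.
Further attenuation needed: 19.75/1.80 = 10.97.
n = log₂(10.97) = 3.455 half-value layers.
Thickness = 3.455 × 3.00 cm = 10.37 cm.

10.4 cm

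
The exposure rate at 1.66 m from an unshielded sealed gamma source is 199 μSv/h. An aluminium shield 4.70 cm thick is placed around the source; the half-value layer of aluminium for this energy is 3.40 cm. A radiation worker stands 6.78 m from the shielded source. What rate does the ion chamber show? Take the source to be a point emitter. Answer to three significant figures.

4.58 μSv/h

Distance alone: (1.66/6.78)² = 0.05995, so 199 × 0.05995 = 11.93 μSv/h.
Shield: 4.70/3.40 = 1.382 half-value layers → attenuation 2^(−1.382) = 0.3837.
Combined: 11.93 × 0.3837 = 4.578 μSv/h.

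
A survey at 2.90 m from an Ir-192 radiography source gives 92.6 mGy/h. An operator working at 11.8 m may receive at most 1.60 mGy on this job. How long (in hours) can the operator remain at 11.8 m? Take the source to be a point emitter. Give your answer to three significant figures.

0.286 h

Since intensity falls as 1/r², rate at 11.8 m:
92.6 × (2.90/11.8)² = 92.6 × 0.06040 = 5.593 mGy/h.
Stay time = 1.60 mGy ÷ 5.593 mGy/h = 0.2861 h.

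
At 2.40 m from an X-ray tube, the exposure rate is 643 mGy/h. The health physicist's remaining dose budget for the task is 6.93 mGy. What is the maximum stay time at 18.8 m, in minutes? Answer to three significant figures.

Applying the 1/r² law, rate at 18.8 m:
643 × (2.40/18.8)² = 643 × 0.01630 = 10.48 mGy/h.
Stay time = 6.93 mGy ÷ 10.48 mGy/h = 0.6613 h = 39.68 min.

39.7 min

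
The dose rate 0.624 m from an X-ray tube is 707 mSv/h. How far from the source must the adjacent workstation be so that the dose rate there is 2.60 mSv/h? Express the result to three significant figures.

Since intensity falls as 1/r², d₂ = d₁·√(I₁/I₂).
I₁/I₂ = 707/2.60 = 271.9, so d₂ = 0.624 × √271.9 = 10.29 m.

10.3 m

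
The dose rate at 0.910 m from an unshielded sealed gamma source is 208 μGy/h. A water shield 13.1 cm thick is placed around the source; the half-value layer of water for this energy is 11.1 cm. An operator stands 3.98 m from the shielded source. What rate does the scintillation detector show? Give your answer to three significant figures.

4.80 μGy/h

Distance alone: (0.910/3.98)² = 0.05228, so 208 × 0.05228 = 10.87 μGy/h.
Shield: 13.1/11.1 = 1.180 half-value layers → attenuation 2^(−1.180) = 0.4414.
Combined: 10.87 × 0.4414 = 4.798 μGy/h.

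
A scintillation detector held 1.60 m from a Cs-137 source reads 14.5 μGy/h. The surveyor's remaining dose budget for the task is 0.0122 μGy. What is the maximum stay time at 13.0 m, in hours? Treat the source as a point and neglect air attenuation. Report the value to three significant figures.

Since intensity falls as 1/r², rate at 13.0 m:
(1.60/13.0)² = 0.01515, so 14.5 × 0.01515 = 0.2197 μGy/h.
Stay time = 0.0122 μGy ÷ 0.2197 μGy/h = 0.05553 h.

0.0555 h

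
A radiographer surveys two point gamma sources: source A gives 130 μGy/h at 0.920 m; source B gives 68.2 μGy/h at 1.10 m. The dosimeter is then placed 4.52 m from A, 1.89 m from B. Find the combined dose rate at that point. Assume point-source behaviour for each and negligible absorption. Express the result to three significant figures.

28.5 μGy/h

By superposition, sum each source's inverse-square contribution:
A: 130 × (0.920/4.52)² = 5.386 μGy/h
B: 68.2 × (1.10/1.89)² = 23.10 μGy/h
Total = 5.386 + 23.10 = 28.49 μGy/h.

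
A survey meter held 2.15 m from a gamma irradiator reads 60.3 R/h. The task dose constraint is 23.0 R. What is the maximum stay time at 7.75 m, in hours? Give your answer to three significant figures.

4.96 h

Using I₁d₁² = I₂d₂², rate at 7.75 m:
60.3 × (2.15/7.75)² = 60.3 × 0.07696 = 4.641 R/h.
Stay time = 23.0 R ÷ 4.641 R/h = 4.956 h.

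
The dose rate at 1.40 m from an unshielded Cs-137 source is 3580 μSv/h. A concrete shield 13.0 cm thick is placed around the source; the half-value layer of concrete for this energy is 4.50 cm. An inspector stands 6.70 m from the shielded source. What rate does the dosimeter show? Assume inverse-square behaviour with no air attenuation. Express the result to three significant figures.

21.1 μSv/h

Distance alone: 3580 × (1.40/6.70)² = 3580 × 0.04366 = 156.3 μSv/h.
Shield: 13.0/4.50 = 2.889 half-value layers → attenuation 2^(−2.889) = 0.1350.
Combined: 156.3 × 0.1350 = 21.10 μSv/h.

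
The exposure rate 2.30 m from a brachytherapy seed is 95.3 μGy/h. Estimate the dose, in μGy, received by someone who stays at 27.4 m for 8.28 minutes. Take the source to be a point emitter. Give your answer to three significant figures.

By the inverse-square law, rate at 27.4 m:
(2.30/27.4)² = 0.007046, so 95.3 × 0.007046 = 0.6715 μGy/h.
Dose = rate × time = 0.6715 μGy/h × 0.1380 h = 0.09267 μGy.

0.0927 μGy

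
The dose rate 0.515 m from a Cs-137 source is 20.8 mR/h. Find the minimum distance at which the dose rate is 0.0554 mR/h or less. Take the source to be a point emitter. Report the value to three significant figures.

By the inverse-square law, d₂ = d₁·√(I₁/I₂).
I₁/I₂ = 20.8/0.0554 = 375.5, so d₂ = 0.515 × √375.5 = 9.980 m.

9.98 m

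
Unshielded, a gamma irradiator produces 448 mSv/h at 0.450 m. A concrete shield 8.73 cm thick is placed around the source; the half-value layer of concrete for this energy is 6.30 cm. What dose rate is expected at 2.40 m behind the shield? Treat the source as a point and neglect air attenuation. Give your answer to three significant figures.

Distance alone: (0.450/2.40)² = 0.03516, so 448 × 0.03516 = 15.75 mSv/h.
Shield: 8.73/6.30 = 1.386 half-value layers → attenuation 2^(−1.386) = 0.3826.
Combined: 15.75 × 0.3826 = 6.026 mSv/h.

6.03 mSv/h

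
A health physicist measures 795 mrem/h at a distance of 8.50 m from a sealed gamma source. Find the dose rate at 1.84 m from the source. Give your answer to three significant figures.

By the inverse-square law, the rate at 1.84 m is
795 × (8.50/1.84)² = 795 × 21.34 = 16970 mrem/h.

17000 mrem/h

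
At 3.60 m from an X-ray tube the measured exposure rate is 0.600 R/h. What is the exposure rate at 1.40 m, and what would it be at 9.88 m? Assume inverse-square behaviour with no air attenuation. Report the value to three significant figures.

3.97 R/h; 0.0797 R/h

Since intensity falls as 1/r²,
At 1.40 m: (3.60/1.40)² = 6.612, so 0.600 × 6.612 = 3.967 R/h
At 9.88 m: (1.40/9.88)² = 0.02008, so 3.967 × 0.02008 = 0.07966 R/h.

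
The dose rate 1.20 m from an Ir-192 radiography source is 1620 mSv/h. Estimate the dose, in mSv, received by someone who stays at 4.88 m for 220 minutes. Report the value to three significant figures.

359 mSv

Intensity scales as (d₁/d₂)², so rate at 4.88 m:
1620 × (1.20/4.88)² = 1620 × 0.06047 = 97.96 mSv/h.
Dose = rate × time = 97.96 mSv/h × 3.667 h = 359.2 mSv.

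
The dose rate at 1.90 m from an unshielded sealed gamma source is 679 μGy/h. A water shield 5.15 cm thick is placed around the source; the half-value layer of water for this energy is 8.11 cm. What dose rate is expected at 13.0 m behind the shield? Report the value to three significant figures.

9.34 μGy/h

Distance alone: (1.90/13.0)² = 0.02136, so 679 × 0.02136 = 14.50 μGy/h.
Shield: 5.15/8.11 = 0.6350 half-value layers → attenuation 2^(−0.6350) = 0.6439.
Combined: 14.50 × 0.6439 = 9.337 μGy/h.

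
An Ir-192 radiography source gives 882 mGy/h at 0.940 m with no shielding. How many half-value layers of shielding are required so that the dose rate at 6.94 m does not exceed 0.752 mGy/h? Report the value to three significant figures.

At 6.94 m, distance alone gives (0.940/6.94)² = 0.01835, so 882 × 0.01835 = 16.18 mGy/h.
Further attenuation needed: 16.18/0.752 = 21.52.
n = log₂(21.52) = 4.428 half-value layers.

4.43 half-value layers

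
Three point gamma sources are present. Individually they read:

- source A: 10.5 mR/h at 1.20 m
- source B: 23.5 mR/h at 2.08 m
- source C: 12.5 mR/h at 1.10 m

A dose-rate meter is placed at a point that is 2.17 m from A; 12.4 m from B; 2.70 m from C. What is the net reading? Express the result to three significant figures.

Each source contributes Iᵢ·(dᵢ/rᵢ)²; contributions add.
A: 10.5 × (1.20/2.17)² = 3.211 mR/h
B: 23.5 × (2.08/12.4)² = 0.6612 mR/h
C: 12.5 × (1.10/2.70)² = 2.075 mR/h
Total = 3.211 + 0.6612 + 2.075 = 5.947 mR/h.

5.95 mR/h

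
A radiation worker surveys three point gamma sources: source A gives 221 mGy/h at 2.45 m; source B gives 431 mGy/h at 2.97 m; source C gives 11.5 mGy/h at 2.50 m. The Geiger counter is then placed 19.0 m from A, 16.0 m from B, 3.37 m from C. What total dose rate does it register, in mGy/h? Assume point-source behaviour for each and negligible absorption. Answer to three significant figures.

24.9 mGy/h

Each source contributes Iᵢ·(dᵢ/rᵢ)²; contributions add.
A: 221 × (2.45/19.0)² = 3.675 mGy/h
B: 431 × (2.97/16.0)² = 14.85 mGy/h
C: 11.5 × (2.50/3.37)² = 6.329 mGy/h
Total = 3.675 + 14.85 + 6.329 = 24.85 mGy/h.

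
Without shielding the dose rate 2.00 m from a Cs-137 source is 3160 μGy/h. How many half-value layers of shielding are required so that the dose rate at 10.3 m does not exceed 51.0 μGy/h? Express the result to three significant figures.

At 10.3 m, distance alone gives 3160 × (2.00/10.3)² = 3160 × 0.03770 = 119.1 μGy/h.
Further attenuation needed: 119.1/51.0 = 2.335.
n = log₂(2.335) = 1.223 half-value layers.

1.22 half-value layers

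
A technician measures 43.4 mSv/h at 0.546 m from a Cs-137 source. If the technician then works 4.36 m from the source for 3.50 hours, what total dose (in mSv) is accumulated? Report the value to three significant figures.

Applying the 1/r² law, rate at 4.36 m:
43.4 × (0.546/4.36)² = 43.4 × 0.01568 = 0.6805 mSv/h.
Dose = rate × time = 0.6805 mSv/h × 3.500 h = 2.382 mSv.

2.38 mSv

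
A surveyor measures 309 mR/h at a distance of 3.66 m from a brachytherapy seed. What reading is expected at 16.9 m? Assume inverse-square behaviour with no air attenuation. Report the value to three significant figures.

14.5 mR/h

Intensity scales as (d₁/d₂)², so the rate at 16.9 m is
309 × (3.66/16.9)² = 309 × 0.04690 = 14.49 mR/h.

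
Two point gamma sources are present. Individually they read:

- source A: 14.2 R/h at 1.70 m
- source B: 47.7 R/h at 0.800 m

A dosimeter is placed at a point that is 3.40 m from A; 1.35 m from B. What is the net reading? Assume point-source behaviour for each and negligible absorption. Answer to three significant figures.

By superposition, sum each source's inverse-square contribution:
A: 14.2 × (1.70/3.40)² = 3.550 R/h
B: 47.7 × (0.800/1.35)² = 16.75 R/h
Total = 3.550 + 16.75 = 20.30 R/h.

20.3 R/h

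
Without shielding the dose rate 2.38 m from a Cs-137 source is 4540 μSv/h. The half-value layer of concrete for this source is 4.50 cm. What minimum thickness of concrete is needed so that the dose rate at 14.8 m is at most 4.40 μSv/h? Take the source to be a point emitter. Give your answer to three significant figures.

21.3 cm

At 14.8 m, distance alone gives 4540 × (2.38/14.8)² = 4540 × 0.02586 = 117.4 μSv/h.
Further attenuation needed: 117.4/4.40 = 26.68.
n = log₂(26.68) = 4.738 half-value layers.
Thickness = 4.738 × 4.50 cm = 21.32 cm.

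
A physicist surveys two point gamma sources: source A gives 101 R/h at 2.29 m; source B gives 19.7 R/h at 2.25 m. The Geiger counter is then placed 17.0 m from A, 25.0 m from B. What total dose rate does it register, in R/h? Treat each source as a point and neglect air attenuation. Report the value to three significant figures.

1.99 R/h

By superposition, sum each source's inverse-square contribution:
A: 101 × (2.29/17.0)² = 1.833 R/h
B: 19.7 × (2.25/25.0)² = 0.1596 R/h
Total = 1.833 + 0.1596 = 1.993 R/h.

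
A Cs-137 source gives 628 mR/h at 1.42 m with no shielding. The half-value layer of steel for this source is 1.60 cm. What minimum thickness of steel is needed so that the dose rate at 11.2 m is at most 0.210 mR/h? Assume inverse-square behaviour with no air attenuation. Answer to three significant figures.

8.94 cm

At 11.2 m, distance alone gives (1.42/11.2)² = 0.01607, so 628 × 0.01607 = 10.09 mR/h.
Further attenuation needed: 10.09/0.210 = 48.05.
n = log₂(48.05) = 5.586 half-value layers.
Thickness = 5.586 × 1.60 cm = 8.938 cm.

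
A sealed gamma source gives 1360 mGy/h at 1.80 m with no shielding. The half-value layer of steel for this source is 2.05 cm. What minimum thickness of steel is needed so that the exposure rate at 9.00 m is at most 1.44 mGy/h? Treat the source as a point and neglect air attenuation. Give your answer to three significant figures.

At 9.00 m, distance alone gives (1.80/9.00)² = 0.04000, so 1360 × 0.04000 = 54.40 mGy/h.
Further attenuation needed: 54.40/1.44 = 37.78.
n = log₂(37.78) = 5.240 half-value layers.
Thickness = 5.240 × 2.05 cm = 10.74 cm.

10.7 cm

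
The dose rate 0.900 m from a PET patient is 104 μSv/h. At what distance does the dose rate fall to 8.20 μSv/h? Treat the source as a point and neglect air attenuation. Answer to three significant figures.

Applying the 1/r² law, d₂ = d₁·√(I₁/I₂).
I₁/I₂ = 104/8.20 = 12.68, so d₂ = 0.900 × √12.68 = 3.205 m.

3.21 m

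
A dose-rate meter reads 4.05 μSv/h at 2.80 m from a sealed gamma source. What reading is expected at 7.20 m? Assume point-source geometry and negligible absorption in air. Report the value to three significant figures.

Intensity scales as (d₁/d₂)², so the rate at 7.20 m is
(2.80/7.20)² = 0.1512, so 4.05 × 0.1512 = 0.6124 μSv/h.

0.612 μSv/h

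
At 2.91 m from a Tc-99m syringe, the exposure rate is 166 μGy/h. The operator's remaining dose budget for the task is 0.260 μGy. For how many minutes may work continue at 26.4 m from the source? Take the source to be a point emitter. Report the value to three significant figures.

7.73 min

Intensity scales as (d₁/d₂)², so rate at 26.4 m:
166 × (2.91/26.4)² = 166 × 0.01215 = 2.017 μGy/h.
Stay time = 0.260 μGy ÷ 2.017 μGy/h = 0.1289 h = 7.734 min.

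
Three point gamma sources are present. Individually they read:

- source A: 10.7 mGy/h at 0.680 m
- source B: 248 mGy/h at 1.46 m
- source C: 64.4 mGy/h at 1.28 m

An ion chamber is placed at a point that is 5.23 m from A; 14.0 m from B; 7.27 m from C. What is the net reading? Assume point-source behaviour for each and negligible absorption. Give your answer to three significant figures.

By superposition, sum each source's inverse-square contribution:
A: 10.7 × (0.680/5.23)² = 0.1809 mGy/h
B: 248 × (1.46/14.0)² = 2.697 mGy/h
C: 64.4 × (1.28/7.27)² = 1.996 mGy/h
Total = 0.1809 + 2.697 + 1.996 = 4.874 mGy/h.

4.87 mGy/h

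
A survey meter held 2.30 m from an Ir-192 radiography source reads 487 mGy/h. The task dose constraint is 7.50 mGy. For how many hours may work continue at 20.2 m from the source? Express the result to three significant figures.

Using I₁d₁² = I₂d₂², rate at 20.2 m:
(2.30/20.2)² = 0.01296, so 487 × 0.01296 = 6.312 mGy/h.
Stay time = 7.50 mGy ÷ 6.312 mGy/h = 1.188 h.

1.19 h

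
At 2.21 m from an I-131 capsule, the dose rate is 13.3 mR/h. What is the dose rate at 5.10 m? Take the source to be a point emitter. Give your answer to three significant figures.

Using I₁d₁² = I₂d₂², the rate at 5.10 m is
(2.21/5.10)² = 0.1878, so 13.3 × 0.1878 = 2.498 mR/h.

2.50 mR/h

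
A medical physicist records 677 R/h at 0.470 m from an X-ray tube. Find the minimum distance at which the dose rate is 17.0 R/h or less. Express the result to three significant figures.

2.97 m

Intensity scales as (d₁/d₂)², so d₂ = d₁·√(I₁/I₂).
I₁/I₂ = 677/17.0 = 39.82, so d₂ = 0.470 × √39.82 = 2.966 m.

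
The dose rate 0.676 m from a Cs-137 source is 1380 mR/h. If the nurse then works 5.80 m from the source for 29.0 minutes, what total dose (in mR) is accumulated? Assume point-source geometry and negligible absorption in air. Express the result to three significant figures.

9.06 mR

Since intensity falls as 1/r², rate at 5.80 m:
(0.676/5.80)² = 0.01358, so 1380 × 0.01358 = 18.74 mR/h.
Dose = rate × time = 18.74 mR/h × 0.4833 h = 9.057 mR.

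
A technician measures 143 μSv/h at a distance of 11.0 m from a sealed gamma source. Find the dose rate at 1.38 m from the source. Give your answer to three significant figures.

9090 μSv/h

Using I₁d₁² = I₂d₂², the rate at 1.38 m is
(11.0/1.38)² = 63.54, so 143 × 63.54 = 9086 μSv/h.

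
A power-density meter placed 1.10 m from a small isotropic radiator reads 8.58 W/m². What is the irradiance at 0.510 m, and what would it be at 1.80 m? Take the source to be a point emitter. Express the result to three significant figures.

Since intensity falls as 1/r²,
At 0.510 m: 8.58 × (1.10/0.510)² = 8.58 × 4.652 = 39.91 W/m²
At 1.80 m: (0.510/1.80)² = 0.08028, so 39.91 × 0.08028 = 3.204 W/m².

39.9 W/m²; 3.20 W/m²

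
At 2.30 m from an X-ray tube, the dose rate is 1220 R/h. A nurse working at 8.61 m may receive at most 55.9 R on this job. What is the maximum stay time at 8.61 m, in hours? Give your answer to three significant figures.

0.642 h

Applying the 1/r² law, rate at 8.61 m:
1220 × (2.30/8.61)² = 1220 × 0.07136 = 87.06 R/h.
Stay time = 55.9 R ÷ 87.06 R/h = 0.6421 h.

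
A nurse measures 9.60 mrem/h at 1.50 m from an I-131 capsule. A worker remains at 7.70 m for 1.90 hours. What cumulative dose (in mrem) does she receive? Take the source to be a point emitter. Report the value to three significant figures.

0.692 mrem

By the inverse-square law, rate at 7.70 m:
(1.50/7.70)² = 0.03795, so 9.60 × 0.03795 = 0.3643 mrem/h.
Dose = rate × time = 0.3643 mrem/h × 1.900 h = 0.6922 mrem.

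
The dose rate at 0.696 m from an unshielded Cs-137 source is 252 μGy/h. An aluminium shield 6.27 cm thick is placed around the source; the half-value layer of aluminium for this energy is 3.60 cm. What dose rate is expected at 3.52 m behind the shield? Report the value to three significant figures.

Distance alone: 252 × (0.696/3.52)² = 252 × 0.03910 = 9.853 μGy/h.
Shield: 6.27/3.60 = 1.742 half-value layers → attenuation 2^(−1.742) = 0.2990.
Combined: 9.853 × 0.2990 = 2.946 μGy/h.

2.95 μGy/h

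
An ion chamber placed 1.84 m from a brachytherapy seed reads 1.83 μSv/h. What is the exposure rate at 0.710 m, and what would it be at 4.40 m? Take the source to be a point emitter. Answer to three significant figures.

12.3 μSv/h; 0.320 μSv/h

By the inverse-square law,
At 0.710 m: (1.84/0.710)² = 6.716, so 1.83 × 6.716 = 12.29 μSv/h
At 4.40 m: 12.29 × (0.710/4.40)² = 12.29 × 0.02604 = 0.3200 μSv/h.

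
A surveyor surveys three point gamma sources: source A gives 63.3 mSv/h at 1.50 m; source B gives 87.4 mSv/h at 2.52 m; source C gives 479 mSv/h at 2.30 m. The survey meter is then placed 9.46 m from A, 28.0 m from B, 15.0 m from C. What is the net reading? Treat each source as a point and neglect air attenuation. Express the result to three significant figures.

13.6 mSv/h

Each source contributes Iᵢ·(dᵢ/rᵢ)²; contributions add.
A: 63.3 × (1.50/9.46)² = 1.591 mSv/h
B: 87.4 × (2.52/28.0)² = 0.7079 mSv/h
C: 479 × (2.30/15.0)² = 11.26 mSv/h
Total = 1.591 + 0.7079 + 11.26 = 13.56 mSv/h.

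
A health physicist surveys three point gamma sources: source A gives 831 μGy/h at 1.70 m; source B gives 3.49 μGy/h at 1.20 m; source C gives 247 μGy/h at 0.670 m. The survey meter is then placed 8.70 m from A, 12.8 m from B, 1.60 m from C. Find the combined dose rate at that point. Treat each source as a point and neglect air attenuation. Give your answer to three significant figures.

Each source contributes Iᵢ·(dᵢ/rᵢ)²; contributions add.
A: 831 × (1.70/8.70)² = 31.73 μGy/h
B: 3.49 × (1.20/12.8)² = 0.03067 μGy/h
C: 247 × (0.670/1.60)² = 43.31 μGy/h
Total = 31.73 + 0.03067 + 43.31 = 75.07 μGy/h.

75.1 μGy/h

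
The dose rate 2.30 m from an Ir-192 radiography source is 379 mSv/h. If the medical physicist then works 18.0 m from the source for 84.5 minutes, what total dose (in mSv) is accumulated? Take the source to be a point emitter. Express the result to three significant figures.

Since intensity falls as 1/r², rate at 18.0 m:
379 × (2.30/18.0)² = 379 × 0.01633 = 6.189 mSv/h.
Dose = rate × time = 6.189 mSv/h × 1.408 h = 8.714 mSv.

8.71 mSv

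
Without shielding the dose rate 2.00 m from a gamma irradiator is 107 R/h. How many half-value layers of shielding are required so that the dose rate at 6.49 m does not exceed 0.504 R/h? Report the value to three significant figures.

At 6.49 m, distance alone gives 107 × (2.00/6.49)² = 107 × 0.09497 = 10.16 R/h.
Further attenuation needed: 10.16/0.504 = 20.16.
n = log₂(20.16) = 4.333 half-value layers.

4.33 half-value layers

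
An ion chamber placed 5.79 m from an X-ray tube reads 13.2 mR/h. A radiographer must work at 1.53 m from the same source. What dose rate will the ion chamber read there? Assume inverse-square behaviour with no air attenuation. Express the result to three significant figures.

Applying the 1/r² law, scaling from 5.79 m to 1.53 m:
13.2 × (5.79/1.53)² = 13.2 × 14.32 = 189.0 mR/h.

189 mR/h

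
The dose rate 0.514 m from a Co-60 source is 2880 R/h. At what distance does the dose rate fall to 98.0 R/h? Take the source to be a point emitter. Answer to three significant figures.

2.79 m

By the inverse-square law, d₂ = d₁·√(I₁/I₂).
I₁/I₂ = 2880/98.0 = 29.39, so d₂ = 0.514 × √29.39 = 2.787 m.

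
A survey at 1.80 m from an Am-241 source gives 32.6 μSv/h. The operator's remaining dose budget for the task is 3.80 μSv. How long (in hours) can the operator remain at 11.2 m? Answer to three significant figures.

Intensity scales as (d₁/d₂)², so rate at 11.2 m:
32.6 × (1.80/11.2)² = 32.6 × 0.02583 = 0.8421 μSv/h.
Stay time = 3.80 μSv ÷ 0.8421 μSv/h = 4.513 h.

4.51 h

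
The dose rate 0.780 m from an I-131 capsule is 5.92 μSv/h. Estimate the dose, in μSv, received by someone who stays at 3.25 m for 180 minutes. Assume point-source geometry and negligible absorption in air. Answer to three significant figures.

1.02 μSv

Intensity scales as (d₁/d₂)², so rate at 3.25 m:
(0.780/3.25)² = 0.05760, so 5.92 × 0.05760 = 0.3410 μSv/h.
Dose = rate × time = 0.3410 μSv/h × 3.000 h = 1.023 μSv.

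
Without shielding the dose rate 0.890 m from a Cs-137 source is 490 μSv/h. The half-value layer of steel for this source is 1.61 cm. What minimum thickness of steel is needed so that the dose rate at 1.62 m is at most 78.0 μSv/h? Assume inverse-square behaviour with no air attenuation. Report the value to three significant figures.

At 1.62 m, distance alone gives (0.890/1.62)² = 0.3018, so 490 × 0.3018 = 147.9 μSv/h.
Further attenuation needed: 147.9/78.0 = 1.896.
n = log₂(1.896) = 0.9230 half-value layers.
Thickness = 0.9230 × 1.61 cm = 1.486 cm.

1.49 cm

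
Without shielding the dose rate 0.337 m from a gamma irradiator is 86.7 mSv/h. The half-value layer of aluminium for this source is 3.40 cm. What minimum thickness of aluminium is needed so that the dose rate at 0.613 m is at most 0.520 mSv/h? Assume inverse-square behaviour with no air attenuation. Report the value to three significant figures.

At 0.613 m, distance alone gives (0.337/0.613)² = 0.3022, so 86.7 × 0.3022 = 26.20 mSv/h.
Further attenuation needed: 26.20/0.520 = 50.38.
n = log₂(50.38) = 5.655 half-value layers.
Thickness = 5.655 × 3.40 cm = 19.23 cm.

19.2 cm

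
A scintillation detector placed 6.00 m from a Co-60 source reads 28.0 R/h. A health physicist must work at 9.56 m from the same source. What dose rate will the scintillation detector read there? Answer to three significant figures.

11.0 R/h

Since intensity falls as 1/r², scaling from 6.00 m to 9.56 m:
(6.00/9.56)² = 0.3939, so 28.0 × 0.3939 = 11.03 R/h.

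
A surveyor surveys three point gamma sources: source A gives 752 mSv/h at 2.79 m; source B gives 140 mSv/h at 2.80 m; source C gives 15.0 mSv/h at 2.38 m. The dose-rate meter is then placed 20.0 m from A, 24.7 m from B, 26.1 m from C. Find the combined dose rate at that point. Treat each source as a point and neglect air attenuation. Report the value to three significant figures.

By superposition, sum each source's inverse-square contribution:
A: 752 × (2.79/20.0)² = 14.63 mSv/h
B: 140 × (2.80/24.7)² = 1.799 mSv/h
C: 15.0 × (2.38/26.1)² = 0.1247 mSv/h
Total = 14.63 + 1.799 + 0.1247 = 16.55 mSv/h.

16.6 mSv/h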